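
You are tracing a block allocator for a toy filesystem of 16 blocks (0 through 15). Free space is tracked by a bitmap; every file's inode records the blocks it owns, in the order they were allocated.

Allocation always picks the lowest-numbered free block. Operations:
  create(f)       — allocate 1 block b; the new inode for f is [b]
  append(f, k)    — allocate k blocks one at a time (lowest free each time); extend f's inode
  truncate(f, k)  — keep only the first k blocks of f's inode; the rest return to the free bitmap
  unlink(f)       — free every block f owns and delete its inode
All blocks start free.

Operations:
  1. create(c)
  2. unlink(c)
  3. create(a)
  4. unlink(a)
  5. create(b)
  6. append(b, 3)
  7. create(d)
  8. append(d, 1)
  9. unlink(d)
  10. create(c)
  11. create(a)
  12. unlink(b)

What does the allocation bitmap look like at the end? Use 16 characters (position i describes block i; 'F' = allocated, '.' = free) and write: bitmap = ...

bitmap = ....FF..........

[1] create(c) — c=0 (map F...............)
[2] unlink(c) —  (map ................)
[3] create(a) — a=0 (map F...............)
[4] unlink(a) —  (map ................)
[5] create(b) — b=0 (map F...............)
[6] append(b, 3) — b=0,1,2,3 (map FFFF............)
[7] create(d) — b=0,1,2,3 d=4 (map FFFFF...........)
[8] append(d, 1) — b=0,1,2,3 d=4,5 (map FFFFFF..........)
[9] unlink(d) — b=0,1,2,3 (map FFFF............)
[10] create(c) — b=0,1,2,3 c=4 (map FFFFF...........)
[11] create(a) — a=5 b=0,1,2,3 c=4 (map FFFFFF..........)
[12] unlink(b) — a=5 c=4 (map ....FF..........)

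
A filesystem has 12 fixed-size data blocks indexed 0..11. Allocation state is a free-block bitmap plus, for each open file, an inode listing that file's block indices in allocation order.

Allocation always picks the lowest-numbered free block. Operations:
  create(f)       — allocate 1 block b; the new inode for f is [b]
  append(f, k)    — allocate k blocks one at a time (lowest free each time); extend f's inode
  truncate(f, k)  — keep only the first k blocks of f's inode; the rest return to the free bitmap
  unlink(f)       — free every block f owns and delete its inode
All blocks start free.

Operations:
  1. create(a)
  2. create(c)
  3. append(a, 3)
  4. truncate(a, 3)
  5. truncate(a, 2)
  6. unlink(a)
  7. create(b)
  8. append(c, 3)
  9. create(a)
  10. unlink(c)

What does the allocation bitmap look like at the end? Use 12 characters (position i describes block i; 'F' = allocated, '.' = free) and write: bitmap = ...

[1] create(a) — a=0 (map F...........)
[2] create(c) — a=0 c=1 (map FF..........)
[3] append(a, 3) — a=0,2,3,4 c=1 (map FFFFF.......)
[4] truncate(a, 3) — a=0,2,3 c=1 (map FFFF........)
[5] truncate(a, 2) — a=0,2 c=1 (map FFF.........)
[6] unlink(a) — c=1 (map .F..........)
[7] create(b) — b=0 c=1 (map FF..........)
[8] append(c, 3) — b=0 c=1,2,3,4 (map FFFFF.......)
[9] create(a) — a=5 b=0 c=1,2,3,4 (map FFFFFF......)
[10] unlink(c) — a=5 b=0 (map F....F......)

bitmap = F....F......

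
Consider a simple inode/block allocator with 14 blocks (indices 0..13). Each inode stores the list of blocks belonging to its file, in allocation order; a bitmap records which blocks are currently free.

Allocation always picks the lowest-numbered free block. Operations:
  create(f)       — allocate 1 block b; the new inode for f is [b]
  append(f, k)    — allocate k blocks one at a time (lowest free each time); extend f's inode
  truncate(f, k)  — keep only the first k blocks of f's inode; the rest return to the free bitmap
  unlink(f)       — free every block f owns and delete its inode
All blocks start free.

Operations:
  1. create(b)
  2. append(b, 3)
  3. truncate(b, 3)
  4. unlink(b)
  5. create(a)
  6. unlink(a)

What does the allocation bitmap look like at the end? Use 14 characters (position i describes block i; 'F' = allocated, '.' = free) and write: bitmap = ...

bitmap = ..............

  1. create(b)  ⇒  F.............  {b→[0]}
  2. append(b, 3)  ⇒  FFFF..........  {b→[0, 1, 2, 3]}
  3. truncate(b, 3)  ⇒  FFF...........  {b→[0, 1, 2]}
  4. unlink(b)  ⇒  ..............  {}
  5. create(a)  ⇒  F.............  {a→[0]}
  6. unlink(a)  ⇒  ..............  {}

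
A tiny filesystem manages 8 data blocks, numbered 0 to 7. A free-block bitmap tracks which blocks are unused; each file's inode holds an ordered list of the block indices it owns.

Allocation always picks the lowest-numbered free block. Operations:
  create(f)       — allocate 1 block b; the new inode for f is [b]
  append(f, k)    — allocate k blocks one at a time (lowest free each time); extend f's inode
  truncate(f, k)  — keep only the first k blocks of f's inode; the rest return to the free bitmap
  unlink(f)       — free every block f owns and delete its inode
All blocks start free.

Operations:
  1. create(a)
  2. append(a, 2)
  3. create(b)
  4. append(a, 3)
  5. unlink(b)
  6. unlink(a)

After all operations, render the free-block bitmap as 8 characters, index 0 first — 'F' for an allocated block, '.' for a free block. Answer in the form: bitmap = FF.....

bitmap = ........

[1] create(a) — a=0 (map F.......)
[2] append(a, 2) — a=0,1,2 (map FFF.....)
[3] create(b) — a=0,1,2 b=3 (map FFFF....)
[4] append(a, 3) — a=0,1,2,4,5,6 b=3 (map FFFFFFF.)
[5] unlink(b) — a=0,1,2,4,5,6 (map FFF.FFF.)
[6] unlink(a) —  (map ........)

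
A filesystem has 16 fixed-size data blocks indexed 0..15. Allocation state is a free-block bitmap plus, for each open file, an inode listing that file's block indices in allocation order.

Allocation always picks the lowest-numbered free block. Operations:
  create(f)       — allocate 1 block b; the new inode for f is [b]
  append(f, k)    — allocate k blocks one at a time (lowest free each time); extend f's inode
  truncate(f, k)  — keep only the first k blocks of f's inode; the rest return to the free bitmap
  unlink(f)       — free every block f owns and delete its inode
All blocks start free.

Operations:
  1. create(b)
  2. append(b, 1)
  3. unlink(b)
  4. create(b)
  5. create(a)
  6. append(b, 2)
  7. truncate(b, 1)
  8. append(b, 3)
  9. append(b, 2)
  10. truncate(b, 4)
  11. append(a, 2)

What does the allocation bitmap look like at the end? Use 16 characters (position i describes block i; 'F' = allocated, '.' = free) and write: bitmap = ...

bitmap = FFFFFFF.........

  1. create(b)  ⇒  F...............  {b→[0]}
  2. append(b, 1)  ⇒  FF..............  {b→[0, 1]}
  3. unlink(b)  ⇒  ................  {}
  4. create(b)  ⇒  F...............  {b→[0]}
  5. create(a)  ⇒  FF..............  {a→[1]; b→[0]}
  6. append(b, 2)  ⇒  FFFF............  {a→[1]; b→[0, 2, 3]}
  7. truncate(b, 1)  ⇒  FF..............  {a→[1]; b→[0]}
  8. append(b, 3)  ⇒  FFFFF...........  {a→[1]; b→[0, 2, 3, 4]}
  9. append(b, 2)  ⇒  FFFFFFF.........  {a→[1]; b→[0, 2, 3, 4, 5, 6]}
  10. truncate(b, 4)  ⇒  FFFFF...........  {a→[1]; b→[0, 2, 3, 4]}
  11. append(a, 2)  ⇒  FFFFFFF.........  {a→[1, 5, 6]; b→[0, 2, 3, 4]}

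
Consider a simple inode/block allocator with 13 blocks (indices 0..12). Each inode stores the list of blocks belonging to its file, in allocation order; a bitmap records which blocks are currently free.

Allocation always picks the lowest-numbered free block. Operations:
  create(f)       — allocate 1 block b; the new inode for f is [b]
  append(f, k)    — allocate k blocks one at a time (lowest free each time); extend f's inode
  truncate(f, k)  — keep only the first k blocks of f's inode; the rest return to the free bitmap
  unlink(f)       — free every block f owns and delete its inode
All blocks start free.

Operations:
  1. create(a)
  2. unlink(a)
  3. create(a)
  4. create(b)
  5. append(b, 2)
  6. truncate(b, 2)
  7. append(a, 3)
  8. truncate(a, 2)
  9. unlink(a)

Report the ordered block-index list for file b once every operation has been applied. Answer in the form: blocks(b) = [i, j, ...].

after create(a) → a:[0]  free=[F............]
after unlink(a) →   free=[.............]
after create(a) → a:[0]  free=[F............]
after create(b) → a:[0], b:[1]  free=[FF...........]
after append(b, 2) → a:[0], b:[1, 2, 3]  free=[FFFF.........]
after truncate(b, 2) → a:[0], b:[1, 2]  free=[FFF..........]
after append(a, 3) → a:[0, 3, 4, 5], b:[1, 2]  free=[FFFFFF.......]
after truncate(a, 2) → a:[0, 3], b:[1, 2]  free=[FFFF.........]
after unlink(a) → b:[1, 2]  free=[.FF..........]

blocks(b) = [1, 2]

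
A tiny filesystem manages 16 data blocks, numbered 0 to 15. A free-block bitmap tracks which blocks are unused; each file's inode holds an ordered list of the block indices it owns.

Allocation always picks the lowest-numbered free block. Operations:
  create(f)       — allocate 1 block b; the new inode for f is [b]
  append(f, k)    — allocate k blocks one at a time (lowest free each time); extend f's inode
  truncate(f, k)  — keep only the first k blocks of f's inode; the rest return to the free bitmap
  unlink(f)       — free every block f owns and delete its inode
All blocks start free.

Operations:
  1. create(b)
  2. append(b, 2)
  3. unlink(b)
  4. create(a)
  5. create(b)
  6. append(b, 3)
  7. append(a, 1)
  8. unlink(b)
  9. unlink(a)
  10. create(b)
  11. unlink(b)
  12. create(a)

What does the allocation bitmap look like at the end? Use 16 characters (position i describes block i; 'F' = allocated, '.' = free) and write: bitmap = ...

bitmap = F...............

  1. create(b)  ⇒  F...............  {b→[0]}
  2. append(b, 2)  ⇒  FFF.............  {b→[0, 1, 2]}
  3. unlink(b)  ⇒  ................  {}
  4. create(a)  ⇒  F...............  {a→[0]}
  5. create(b)  ⇒  FF..............  {a→[0]; b→[1]}
  6. append(b, 3)  ⇒  FFFFF...........  {a→[0]; b→[1, 2, 3, 4]}
  7. append(a, 1)  ⇒  FFFFFF..........  {a→[0, 5]; b→[1, 2, 3, 4]}
  8. unlink(b)  ⇒  F....F..........  {a→[0, 5]}
  9. unlink(a)  ⇒  ................  {}
  10. create(b)  ⇒  F...............  {b→[0]}
  11. unlink(b)  ⇒  ................  {}
  12. create(a)  ⇒  F...............  {a→[0]}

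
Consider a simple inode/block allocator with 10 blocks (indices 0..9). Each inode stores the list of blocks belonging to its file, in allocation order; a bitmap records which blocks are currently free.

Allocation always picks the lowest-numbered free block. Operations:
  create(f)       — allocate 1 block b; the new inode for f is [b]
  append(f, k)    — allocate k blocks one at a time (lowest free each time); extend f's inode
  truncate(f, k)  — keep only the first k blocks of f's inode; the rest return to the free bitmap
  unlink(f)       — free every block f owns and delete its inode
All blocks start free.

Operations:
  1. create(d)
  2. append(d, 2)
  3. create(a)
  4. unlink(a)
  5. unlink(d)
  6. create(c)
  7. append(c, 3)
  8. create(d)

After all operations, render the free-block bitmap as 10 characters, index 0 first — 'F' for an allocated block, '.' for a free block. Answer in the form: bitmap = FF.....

bitmap = FFFFF.....

  1. create(d)  ⇒  F.........  {d→[0]}
  2. append(d, 2)  ⇒  FFF.......  {d→[0, 1, 2]}
  3. create(a)  ⇒  FFFF......  {a→[3]; d→[0, 1, 2]}
  4. unlink(a)  ⇒  FFF.......  {d→[0, 1, 2]}
  5. unlink(d)  ⇒  ..........  {}
  6. create(c)  ⇒  F.........  {c→[0]}
  7. append(c, 3)  ⇒  FFFF......  {c→[0, 1, 2, 3]}
  8. create(d)  ⇒  FFFFF.....  {c→[0, 1, 2, 3]; d→[4]}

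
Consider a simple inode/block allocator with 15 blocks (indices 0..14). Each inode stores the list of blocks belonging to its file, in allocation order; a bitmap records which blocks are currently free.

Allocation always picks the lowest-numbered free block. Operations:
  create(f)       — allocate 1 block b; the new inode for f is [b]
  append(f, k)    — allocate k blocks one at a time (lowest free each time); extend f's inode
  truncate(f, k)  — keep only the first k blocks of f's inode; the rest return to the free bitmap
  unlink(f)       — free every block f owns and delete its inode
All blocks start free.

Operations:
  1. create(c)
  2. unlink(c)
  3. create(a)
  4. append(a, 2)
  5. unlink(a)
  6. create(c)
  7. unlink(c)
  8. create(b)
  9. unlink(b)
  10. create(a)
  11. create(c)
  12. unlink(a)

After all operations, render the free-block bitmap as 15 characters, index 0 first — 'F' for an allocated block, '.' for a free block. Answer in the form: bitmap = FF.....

bitmap = .F.............

after create(c) → c:[0]  free=[F..............]
after unlink(c) →   free=[...............]
after create(a) → a:[0]  free=[F..............]
after append(a, 2) → a:[0, 1, 2]  free=[FFF............]
after unlink(a) →   free=[...............]
after create(c) → c:[0]  free=[F..............]
after unlink(c) →   free=[...............]
after create(b) → b:[0]  free=[F..............]
after unlink(b) →   free=[...............]
after create(a) → a:[0]  free=[F..............]
after create(c) → a:[0], c:[1]  free=[FF.............]
after unlink(a) → c:[1]  free=[.F.............]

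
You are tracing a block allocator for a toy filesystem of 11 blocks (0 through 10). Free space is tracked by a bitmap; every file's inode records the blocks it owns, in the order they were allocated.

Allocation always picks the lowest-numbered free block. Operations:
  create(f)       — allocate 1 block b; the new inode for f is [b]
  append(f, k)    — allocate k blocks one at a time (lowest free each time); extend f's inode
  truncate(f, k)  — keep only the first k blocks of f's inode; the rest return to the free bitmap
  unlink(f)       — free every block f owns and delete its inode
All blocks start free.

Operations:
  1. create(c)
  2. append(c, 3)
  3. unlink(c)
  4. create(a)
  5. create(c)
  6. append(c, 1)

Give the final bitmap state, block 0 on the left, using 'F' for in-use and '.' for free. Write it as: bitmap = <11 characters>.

  1. create(c)  ⇒  F..........  {c→[0]}
  2. append(c, 3)  ⇒  FFFF.......  {c→[0, 1, 2, 3]}
  3. unlink(c)  ⇒  ...........  {}
  4. create(a)  ⇒  F..........  {a→[0]}
  5. create(c)  ⇒  FF.........  {a→[0]; c→[1]}
  6. append(c, 1)  ⇒  FFF........  {a→[0]; c→[1, 2]}

bitmap = FFF........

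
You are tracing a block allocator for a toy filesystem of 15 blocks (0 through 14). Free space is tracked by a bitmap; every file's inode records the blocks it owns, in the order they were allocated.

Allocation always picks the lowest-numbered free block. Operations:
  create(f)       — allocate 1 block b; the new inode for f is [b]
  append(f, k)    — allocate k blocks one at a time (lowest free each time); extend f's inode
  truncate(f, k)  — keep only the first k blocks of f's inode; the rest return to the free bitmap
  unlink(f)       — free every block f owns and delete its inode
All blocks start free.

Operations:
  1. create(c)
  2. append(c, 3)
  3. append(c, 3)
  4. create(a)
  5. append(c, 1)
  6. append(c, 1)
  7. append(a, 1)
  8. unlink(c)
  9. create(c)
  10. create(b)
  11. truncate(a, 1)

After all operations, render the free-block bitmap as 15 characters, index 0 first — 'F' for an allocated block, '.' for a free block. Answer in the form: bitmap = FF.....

  1. create(c)  ⇒  F..............  {c→[0]}
  2. append(c, 3)  ⇒  FFFF...........  {c→[0, 1, 2, 3]}
  3. append(c, 3)  ⇒  FFFFFFF........  {c→[0, 1, 2, 3, 4, 5, 6]}
  4. create(a)  ⇒  FFFFFFFF.......  {a→[7]; c→[0, 1, 2, 3, 4, 5, 6]}
  5. append(c, 1)  ⇒  FFFFFFFFF......  {a→[7]; c→[0, 1, 2, 3, 4, 5, 6, 8]}
  6. append(c, 1)  ⇒  FFFFFFFFFF.....  {a→[7]; c→[0, 1, 2, 3, 4, 5, 6, 8, 9]}
  7. append(a, 1)  ⇒  FFFFFFFFFFF....  {a→[7, 10]; c→[0, 1, 2, 3, 4, 5, 6, 8, 9]}
  8. unlink(c)  ⇒  .......F..F....  {a→[7, 10]}
  9. create(c)  ⇒  F......F..F....  {a→[7, 10]; c→[0]}
  10. create(b)  ⇒  FF.....F..F....  {a→[7, 10]; b→[1]; c→[0]}
  11. truncate(a, 1)  ⇒  FF.....F.......  {a→[7]; b→[1]; c→[0]}

bitmap = FF.....F.......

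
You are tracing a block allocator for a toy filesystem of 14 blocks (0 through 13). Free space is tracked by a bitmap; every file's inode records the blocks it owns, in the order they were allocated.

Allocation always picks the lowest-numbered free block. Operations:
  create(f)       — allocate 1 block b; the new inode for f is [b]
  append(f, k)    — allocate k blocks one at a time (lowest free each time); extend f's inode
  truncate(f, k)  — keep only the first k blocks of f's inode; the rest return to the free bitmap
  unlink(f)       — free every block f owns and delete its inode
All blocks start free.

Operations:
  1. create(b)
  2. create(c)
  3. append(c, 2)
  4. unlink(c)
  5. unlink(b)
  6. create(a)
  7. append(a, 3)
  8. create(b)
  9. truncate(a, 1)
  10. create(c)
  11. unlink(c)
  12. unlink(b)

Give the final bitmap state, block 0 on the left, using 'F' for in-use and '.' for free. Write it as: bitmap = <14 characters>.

after create(b) → b:[0]  free=[F.............]
after create(c) → b:[0], c:[1]  free=[FF............]
after append(c, 2) → b:[0], c:[1, 2, 3]  free=[FFFF..........]
after unlink(c) → b:[0]  free=[F.............]
after unlink(b) →   free=[..............]
after create(a) → a:[0]  free=[F.............]
after append(a, 3) → a:[0, 1, 2, 3]  free=[FFFF..........]
after create(b) → a:[0, 1, 2, 3], b:[4]  free=[FFFFF.........]
after truncate(a, 1) → a:[0], b:[4]  free=[F...F.........]
after create(c) → a:[0], b:[4], c:[1]  free=[FF..F.........]
after unlink(c) → a:[0], b:[4]  free=[F...F.........]
after unlink(b) → a:[0]  free=[F.............]

bitmap = F.............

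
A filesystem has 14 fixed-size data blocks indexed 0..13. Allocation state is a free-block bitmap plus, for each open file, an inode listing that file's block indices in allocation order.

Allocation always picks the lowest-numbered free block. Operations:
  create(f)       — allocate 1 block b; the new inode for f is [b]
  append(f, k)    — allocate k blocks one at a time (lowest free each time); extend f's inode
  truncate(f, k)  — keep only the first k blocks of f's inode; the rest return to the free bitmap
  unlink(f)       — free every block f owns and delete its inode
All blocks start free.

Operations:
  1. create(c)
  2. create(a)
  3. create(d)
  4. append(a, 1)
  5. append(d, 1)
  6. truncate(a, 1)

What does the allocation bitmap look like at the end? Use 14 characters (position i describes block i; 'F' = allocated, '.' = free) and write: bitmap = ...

[1] create(c) — c=0 (map F.............)
[2] create(a) — a=1 c=0 (map FF............)
[3] create(d) — a=1 c=0 d=2 (map FFF...........)
[4] append(a, 1) — a=1,3 c=0 d=2 (map FFFF..........)
[5] append(d, 1) — a=1,3 c=0 d=2,4 (map FFFFF.........)
[6] truncate(a, 1) — a=1 c=0 d=2,4 (map FFF.F.........)

bitmap = FFF.F.........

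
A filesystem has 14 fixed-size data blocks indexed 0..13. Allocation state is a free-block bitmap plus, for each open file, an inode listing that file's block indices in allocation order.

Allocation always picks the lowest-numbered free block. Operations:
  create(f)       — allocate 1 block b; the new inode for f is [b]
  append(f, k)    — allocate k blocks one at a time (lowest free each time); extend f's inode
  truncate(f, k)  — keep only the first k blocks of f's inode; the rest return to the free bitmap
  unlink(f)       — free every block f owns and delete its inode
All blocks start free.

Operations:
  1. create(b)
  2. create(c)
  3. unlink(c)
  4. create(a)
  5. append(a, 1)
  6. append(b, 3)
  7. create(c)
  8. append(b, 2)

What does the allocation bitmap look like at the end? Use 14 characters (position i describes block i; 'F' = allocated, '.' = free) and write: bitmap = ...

after create(b) → b:[0]  free=[F.............]
after create(c) → b:[0], c:[1]  free=[FF............]
after unlink(c) → b:[0]  free=[F.............]
after create(a) → a:[1], b:[0]  free=[FF............]
after append(a, 1) → a:[1, 2], b:[0]  free=[FFF...........]
after append(b, 3) → a:[1, 2], b:[0, 3, 4, 5]  free=[FFFFFF........]
after create(c) → a:[1, 2], b:[0, 3, 4, 5], c:[6]  free=[FFFFFFF.......]
after append(b, 2) → a:[1, 2], b:[0, 3, 4, 5, 7, 8], c:[6]  free=[FFFFFFFFF.....]

bitmap = FFFFFFFFF.....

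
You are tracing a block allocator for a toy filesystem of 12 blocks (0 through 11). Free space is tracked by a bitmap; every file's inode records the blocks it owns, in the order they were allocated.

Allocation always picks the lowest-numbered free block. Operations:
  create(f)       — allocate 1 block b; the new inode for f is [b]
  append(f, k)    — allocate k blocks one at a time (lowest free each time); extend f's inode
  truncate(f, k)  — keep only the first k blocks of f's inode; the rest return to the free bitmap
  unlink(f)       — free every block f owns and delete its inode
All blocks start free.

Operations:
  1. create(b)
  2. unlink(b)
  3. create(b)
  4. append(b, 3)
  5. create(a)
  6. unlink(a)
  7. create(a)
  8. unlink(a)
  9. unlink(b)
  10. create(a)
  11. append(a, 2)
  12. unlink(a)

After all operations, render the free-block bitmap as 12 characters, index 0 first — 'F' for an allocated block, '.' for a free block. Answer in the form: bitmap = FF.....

after create(b) → b:[0]  free=[F...........]
after unlink(b) →   free=[............]
after create(b) → b:[0]  free=[F...........]
after append(b, 3) → b:[0, 1, 2, 3]  free=[FFFF........]
after create(a) → a:[4], b:[0, 1, 2, 3]  free=[FFFFF.......]
after unlink(a) → b:[0, 1, 2, 3]  free=[FFFF........]
after create(a) → a:[4], b:[0, 1, 2, 3]  free=[FFFFF.......]
after unlink(a) → b:[0, 1, 2, 3]  free=[FFFF........]
after unlink(b) →   free=[............]
after create(a) → a:[0]  free=[F...........]
after append(a, 2) → a:[0, 1, 2]  free=[FFF.........]
after unlink(a) →   free=[............]

bitmap = ............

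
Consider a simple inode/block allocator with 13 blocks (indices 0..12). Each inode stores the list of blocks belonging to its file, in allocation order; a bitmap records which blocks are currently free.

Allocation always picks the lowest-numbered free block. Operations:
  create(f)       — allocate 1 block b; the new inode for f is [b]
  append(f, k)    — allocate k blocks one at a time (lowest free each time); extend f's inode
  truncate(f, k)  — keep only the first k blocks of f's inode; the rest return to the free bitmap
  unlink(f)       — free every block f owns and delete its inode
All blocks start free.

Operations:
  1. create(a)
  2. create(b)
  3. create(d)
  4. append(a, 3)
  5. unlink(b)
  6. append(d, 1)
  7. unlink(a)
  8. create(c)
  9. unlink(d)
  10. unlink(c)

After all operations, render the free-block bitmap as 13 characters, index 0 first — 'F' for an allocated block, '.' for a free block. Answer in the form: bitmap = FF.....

bitmap = .............

[1] create(a) — a=0 (map F............)
[2] create(b) — a=0 b=1 (map FF...........)
[3] create(d) — a=0 b=1 d=2 (map FFF..........)
[4] append(a, 3) — a=0,3,4,5 b=1 d=2 (map FFFFFF.......)
[5] unlink(b) — a=0,3,4,5 d=2 (map F.FFFF.......)
[6] append(d, 1) — a=0,3,4,5 d=2,1 (map FFFFFF.......)
[7] unlink(a) — d=2,1 (map .FF..........)
[8] create(c) — c=0 d=2,1 (map FFF..........)
[9] unlink(d) — c=0 (map F............)
[10] unlink(c) —  (map .............)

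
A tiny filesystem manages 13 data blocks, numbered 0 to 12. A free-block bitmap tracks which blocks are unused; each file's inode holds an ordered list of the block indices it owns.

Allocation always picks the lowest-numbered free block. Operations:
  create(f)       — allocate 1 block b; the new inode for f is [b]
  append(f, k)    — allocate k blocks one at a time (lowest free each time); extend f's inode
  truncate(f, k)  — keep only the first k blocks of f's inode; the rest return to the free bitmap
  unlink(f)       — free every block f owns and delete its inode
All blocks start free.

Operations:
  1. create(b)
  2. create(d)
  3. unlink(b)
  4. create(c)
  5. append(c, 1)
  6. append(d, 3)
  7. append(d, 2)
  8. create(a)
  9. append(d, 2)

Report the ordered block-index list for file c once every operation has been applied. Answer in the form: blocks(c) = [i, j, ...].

blocks(c) = [0, 2]

[1] create(b) — b=0 (map F............)
[2] create(d) — b=0 d=1 (map FF...........)
[3] unlink(b) — d=1 (map .F...........)
[4] create(c) — c=0 d=1 (map FF...........)
[5] append(c, 1) — c=0,2 d=1 (map FFF..........)
[6] append(d, 3) — c=0,2 d=1,3,4,5 (map FFFFFF.......)
[7] append(d, 2) — c=0,2 d=1,3,4,5,6,7 (map FFFFFFFF.....)
[8] create(a) — a=8 c=0,2 d=1,3,4,5,6,7 (map FFFFFFFFF....)
[9] append(d, 2) — a=8 c=0,2 d=1,3,4,5,6,7,9,10 (map FFFFFFFFFFF..)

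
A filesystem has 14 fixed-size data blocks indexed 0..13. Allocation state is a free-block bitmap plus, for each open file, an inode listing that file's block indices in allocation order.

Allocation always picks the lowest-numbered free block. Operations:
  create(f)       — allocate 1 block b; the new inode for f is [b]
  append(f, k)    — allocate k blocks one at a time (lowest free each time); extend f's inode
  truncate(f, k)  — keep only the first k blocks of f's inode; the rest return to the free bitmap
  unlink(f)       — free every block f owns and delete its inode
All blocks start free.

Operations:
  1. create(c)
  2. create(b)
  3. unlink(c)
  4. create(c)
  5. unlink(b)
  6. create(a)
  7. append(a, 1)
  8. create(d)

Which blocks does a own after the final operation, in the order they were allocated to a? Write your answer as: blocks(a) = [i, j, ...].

create(c): bitmap=F............. | c=[0]
create(b): bitmap=FF............ | b=[1] c=[0]
unlink(c): bitmap=.F............ | b=[1]
create(c): bitmap=FF............ | b=[1] c=[0]
unlink(b): bitmap=F............. | c=[0]
create(a): bitmap=FF............ | a=[1] c=[0]
append(a, 1): bitmap=FFF........... | a=[1, 2] c=[0]
create(d): bitmap=FFFF.......... | a=[1, 2] c=[0] d=[3]

blocks(a) = [1, 2]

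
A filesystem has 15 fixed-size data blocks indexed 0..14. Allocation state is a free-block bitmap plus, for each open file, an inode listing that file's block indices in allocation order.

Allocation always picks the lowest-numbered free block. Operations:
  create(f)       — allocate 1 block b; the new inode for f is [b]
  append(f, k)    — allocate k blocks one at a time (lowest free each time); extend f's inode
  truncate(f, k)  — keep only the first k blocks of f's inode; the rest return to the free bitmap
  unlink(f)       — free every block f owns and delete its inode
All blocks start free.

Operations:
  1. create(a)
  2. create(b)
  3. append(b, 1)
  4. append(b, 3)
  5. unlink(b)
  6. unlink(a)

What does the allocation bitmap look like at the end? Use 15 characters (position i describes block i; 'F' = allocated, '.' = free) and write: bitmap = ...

bitmap = ...............

  1. create(a)  ⇒  F..............  {a→[0]}
  2. create(b)  ⇒  FF.............  {a→[0]; b→[1]}
  3. append(b, 1)  ⇒  FFF............  {a→[0]; b→[1, 2]}
  4. append(b, 3)  ⇒  FFFFFF.........  {a→[0]; b→[1, 2, 3, 4, 5]}
  5. unlink(b)  ⇒  F..............  {a→[0]}
  6. unlink(a)  ⇒  ...............  {}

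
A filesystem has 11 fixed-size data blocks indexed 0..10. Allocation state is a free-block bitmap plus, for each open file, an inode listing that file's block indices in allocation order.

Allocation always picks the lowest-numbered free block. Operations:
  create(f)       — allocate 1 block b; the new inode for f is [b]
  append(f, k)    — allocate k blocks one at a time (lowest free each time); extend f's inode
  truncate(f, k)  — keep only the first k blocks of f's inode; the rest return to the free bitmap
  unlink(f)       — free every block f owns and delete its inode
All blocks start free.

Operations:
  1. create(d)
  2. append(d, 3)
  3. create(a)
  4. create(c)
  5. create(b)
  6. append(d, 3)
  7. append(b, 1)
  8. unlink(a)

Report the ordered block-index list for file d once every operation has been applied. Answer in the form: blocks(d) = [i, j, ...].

  1. create(d)  ⇒  F..........  {d→[0]}
  2. append(d, 3)  ⇒  FFFF.......  {d→[0, 1, 2, 3]}
  3. create(a)  ⇒  FFFFF......  {a→[4]; d→[0, 1, 2, 3]}
  4. create(c)  ⇒  FFFFFF.....  {a→[4]; c→[5]; d→[0, 1, 2, 3]}
  5. create(b)  ⇒  FFFFFFF....  {a→[4]; b→[6]; c→[5]; d→[0, 1, 2, 3]}
  6. append(d, 3)  ⇒  FFFFFFFFFF.  {a→[4]; b→[6]; c→[5]; d→[0, 1, 2, 3, 7, 8, 9]}
  7. append(b, 1)  ⇒  FFFFFFFFFFF  {a→[4]; b→[6, 10]; c→[5]; d→[0, 1, 2, 3, 7, 8, 9]}
  8. unlink(a)  ⇒  FFFF.FFFFFF  {b→[6, 10]; c→[5]; d→[0, 1, 2, 3, 7, 8, 9]}

blocks(d) = [0, 1, 2, 3, 7, 8, 9]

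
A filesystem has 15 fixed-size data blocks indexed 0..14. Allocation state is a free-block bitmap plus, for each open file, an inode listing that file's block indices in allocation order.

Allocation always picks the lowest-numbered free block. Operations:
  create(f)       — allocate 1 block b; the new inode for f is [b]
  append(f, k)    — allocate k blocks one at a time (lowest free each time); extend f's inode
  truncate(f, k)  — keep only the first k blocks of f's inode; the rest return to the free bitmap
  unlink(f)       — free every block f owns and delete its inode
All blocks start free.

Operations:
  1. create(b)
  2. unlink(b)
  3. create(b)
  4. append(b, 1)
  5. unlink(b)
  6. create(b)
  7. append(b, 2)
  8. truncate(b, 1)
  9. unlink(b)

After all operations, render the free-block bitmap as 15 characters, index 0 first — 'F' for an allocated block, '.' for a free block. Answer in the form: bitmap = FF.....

bitmap = ...............

create(b): bitmap=F.............. | b=[0]
unlink(b): bitmap=............... | 
create(b): bitmap=F.............. | b=[0]
append(b, 1): bitmap=FF............. | b=[0, 1]
unlink(b): bitmap=............... | 
create(b): bitmap=F.............. | b=[0]
append(b, 2): bitmap=FFF............ | b=[0, 1, 2]
truncate(b, 1): bitmap=F.............. | b=[0]
unlink(b): bitmap=............... | 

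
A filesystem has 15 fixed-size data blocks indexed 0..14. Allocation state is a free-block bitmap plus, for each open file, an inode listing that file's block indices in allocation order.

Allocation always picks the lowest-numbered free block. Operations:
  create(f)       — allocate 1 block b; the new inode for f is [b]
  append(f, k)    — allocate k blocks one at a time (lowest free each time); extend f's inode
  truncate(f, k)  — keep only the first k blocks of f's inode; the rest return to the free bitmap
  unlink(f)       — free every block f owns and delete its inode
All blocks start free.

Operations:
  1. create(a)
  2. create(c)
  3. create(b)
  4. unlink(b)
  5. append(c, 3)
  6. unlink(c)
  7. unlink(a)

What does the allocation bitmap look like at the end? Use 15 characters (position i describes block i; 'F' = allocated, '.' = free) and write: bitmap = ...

bitmap = ...............

after create(a) → a:[0]  free=[F..............]
after create(c) → a:[0], c:[1]  free=[FF.............]
after create(b) → a:[0], b:[2], c:[1]  free=[FFF............]
after unlink(b) → a:[0], c:[1]  free=[FF.............]
after append(c, 3) → a:[0], c:[1, 2, 3, 4]  free=[FFFFF..........]
after unlink(c) → a:[0]  free=[F..............]
after unlink(a) →   free=[...............]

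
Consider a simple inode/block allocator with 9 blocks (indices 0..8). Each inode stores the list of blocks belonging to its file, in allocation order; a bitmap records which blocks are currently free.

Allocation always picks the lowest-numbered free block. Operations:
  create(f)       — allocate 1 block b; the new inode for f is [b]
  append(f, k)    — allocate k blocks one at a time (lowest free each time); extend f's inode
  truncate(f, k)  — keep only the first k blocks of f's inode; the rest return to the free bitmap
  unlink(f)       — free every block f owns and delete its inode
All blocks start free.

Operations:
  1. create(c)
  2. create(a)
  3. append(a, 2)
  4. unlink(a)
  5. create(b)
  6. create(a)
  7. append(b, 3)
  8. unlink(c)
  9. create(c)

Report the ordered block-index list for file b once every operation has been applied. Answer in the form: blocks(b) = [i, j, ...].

blocks(b) = [1, 3, 4, 5]

[1] create(c) — c=0 (map F........)
[2] create(a) — a=1 c=0 (map FF.......)
[3] append(a, 2) — a=1,2,3 c=0 (map FFFF.....)
[4] unlink(a) — c=0 (map F........)
[5] create(b) — b=1 c=0 (map FF.......)
[6] create(a) — a=2 b=1 c=0 (map FFF......)
[7] append(b, 3) — a=2 b=1,3,4,5 c=0 (map FFFFFF...)
[8] unlink(c) — a=2 b=1,3,4,5 (map .FFFFF...)
[9] create(c) — a=2 b=1,3,4,5 c=0 (map FFFFFF...)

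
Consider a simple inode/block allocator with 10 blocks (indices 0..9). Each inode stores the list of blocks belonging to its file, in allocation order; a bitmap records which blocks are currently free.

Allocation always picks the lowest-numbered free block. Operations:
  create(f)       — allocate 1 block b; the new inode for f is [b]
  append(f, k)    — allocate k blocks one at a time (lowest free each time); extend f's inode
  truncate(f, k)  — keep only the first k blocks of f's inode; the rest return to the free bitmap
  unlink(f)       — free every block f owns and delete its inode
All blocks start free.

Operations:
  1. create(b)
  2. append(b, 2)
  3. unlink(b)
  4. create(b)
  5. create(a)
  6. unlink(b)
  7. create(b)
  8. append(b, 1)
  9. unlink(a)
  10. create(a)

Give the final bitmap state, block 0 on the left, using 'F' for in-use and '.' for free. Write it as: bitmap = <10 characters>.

bitmap = FFF.......

create(b): bitmap=F......... | b=[0]
append(b, 2): bitmap=FFF....... | b=[0, 1, 2]
unlink(b): bitmap=.......... | 
create(b): bitmap=F......... | b=[0]
create(a): bitmap=FF........ | a=[1] b=[0]
unlink(b): bitmap=.F........ | a=[1]
create(b): bitmap=FF........ | a=[1] b=[0]
append(b, 1): bitmap=FFF....... | a=[1] b=[0, 2]
unlink(a): bitmap=F.F....... | b=[0, 2]
create(a): bitmap=FFF....... | a=[1] b=[0, 2]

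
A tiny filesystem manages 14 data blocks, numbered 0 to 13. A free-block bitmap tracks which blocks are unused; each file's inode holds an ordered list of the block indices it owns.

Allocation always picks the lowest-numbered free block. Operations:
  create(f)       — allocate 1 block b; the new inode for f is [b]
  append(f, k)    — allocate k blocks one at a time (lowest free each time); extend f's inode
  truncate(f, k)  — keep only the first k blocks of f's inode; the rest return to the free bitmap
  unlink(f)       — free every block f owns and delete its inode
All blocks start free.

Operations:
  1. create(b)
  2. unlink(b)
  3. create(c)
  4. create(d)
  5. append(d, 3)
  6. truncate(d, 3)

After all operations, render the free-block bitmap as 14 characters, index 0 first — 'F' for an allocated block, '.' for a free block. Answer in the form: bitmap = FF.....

bitmap = FFFF..........

  1. create(b)  ⇒  F.............  {b→[0]}
  2. unlink(b)  ⇒  ..............  {}
  3. create(c)  ⇒  F.............  {c→[0]}
  4. create(d)  ⇒  FF............  {c→[0]; d→[1]}
  5. append(d, 3)  ⇒  FFFFF.........  {c→[0]; d→[1, 2, 3, 4]}
  6. truncate(d, 3)  ⇒  FFFF..........  {c→[0]; d→[1, 2, 3]}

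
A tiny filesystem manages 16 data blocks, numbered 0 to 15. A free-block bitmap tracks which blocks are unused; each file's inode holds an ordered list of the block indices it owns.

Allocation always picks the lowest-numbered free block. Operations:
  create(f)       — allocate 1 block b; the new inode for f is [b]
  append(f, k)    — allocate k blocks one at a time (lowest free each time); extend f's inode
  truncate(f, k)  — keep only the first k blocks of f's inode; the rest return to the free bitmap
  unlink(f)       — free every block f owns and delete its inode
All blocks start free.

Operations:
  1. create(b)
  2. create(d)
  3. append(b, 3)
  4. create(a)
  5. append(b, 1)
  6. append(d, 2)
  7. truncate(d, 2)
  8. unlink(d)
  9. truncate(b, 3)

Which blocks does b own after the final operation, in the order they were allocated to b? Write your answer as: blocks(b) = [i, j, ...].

blocks(b) = [0, 2, 3]

[1] create(b) — b=0 (map F...............)
[2] create(d) — b=0 d=1 (map FF..............)
[3] append(b, 3) — b=0,2,3,4 d=1 (map FFFFF...........)
[4] create(a) — a=5 b=0,2,3,4 d=1 (map FFFFFF..........)
[5] append(b, 1) — a=5 b=0,2,3,4,6 d=1 (map FFFFFFF.........)
[6] append(d, 2) — a=5 b=0,2,3,4,6 d=1,7,8 (map FFFFFFFFF.......)
[7] truncate(d, 2) — a=5 b=0,2,3,4,6 d=1,7 (map FFFFFFFF........)
[8] unlink(d) — a=5 b=0,2,3,4,6 (map F.FFFFF.........)
[9] truncate(b, 3) — a=5 b=0,2,3 (map F.FF.F..........)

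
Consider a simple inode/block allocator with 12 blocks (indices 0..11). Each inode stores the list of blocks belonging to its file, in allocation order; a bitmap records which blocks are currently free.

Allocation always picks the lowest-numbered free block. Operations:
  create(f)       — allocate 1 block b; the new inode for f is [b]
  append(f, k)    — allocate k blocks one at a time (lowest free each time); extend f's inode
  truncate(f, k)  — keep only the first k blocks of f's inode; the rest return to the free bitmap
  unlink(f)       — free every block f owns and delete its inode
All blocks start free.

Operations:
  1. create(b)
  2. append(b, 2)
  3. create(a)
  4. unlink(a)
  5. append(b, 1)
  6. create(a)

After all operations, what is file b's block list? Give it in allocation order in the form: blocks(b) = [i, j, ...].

  1. create(b)  ⇒  F...........  {b→[0]}
  2. append(b, 2)  ⇒  FFF.........  {b→[0, 1, 2]}
  3. create(a)  ⇒  FFFF........  {a→[3]; b→[0, 1, 2]}
  4. unlink(a)  ⇒  FFF.........  {b→[0, 1, 2]}
  5. append(b, 1)  ⇒  FFFF........  {b→[0, 1, 2, 3]}
  6. create(a)  ⇒  FFFFF.......  {a→[4]; b→[0, 1, 2, 3]}

blocks(b) = [0, 1, 2, 3]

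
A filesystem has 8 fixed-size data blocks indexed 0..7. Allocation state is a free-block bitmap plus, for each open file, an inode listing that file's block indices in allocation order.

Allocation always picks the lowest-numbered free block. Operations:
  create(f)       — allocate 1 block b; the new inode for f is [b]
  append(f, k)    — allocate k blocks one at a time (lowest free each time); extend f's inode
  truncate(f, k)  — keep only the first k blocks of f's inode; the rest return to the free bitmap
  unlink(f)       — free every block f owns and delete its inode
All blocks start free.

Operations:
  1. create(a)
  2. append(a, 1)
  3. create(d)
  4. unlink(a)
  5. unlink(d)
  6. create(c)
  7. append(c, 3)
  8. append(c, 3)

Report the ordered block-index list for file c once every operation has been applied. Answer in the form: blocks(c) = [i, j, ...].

after create(a) → a:[0]  free=[F.......]
after append(a, 1) → a:[0, 1]  free=[FF......]
after create(d) → a:[0, 1], d:[2]  free=[FFF.....]
after unlink(a) → d:[2]  free=[..F.....]
after unlink(d) →   free=[........]
after create(c) → c:[0]  free=[F.......]
after append(c, 3) → c:[0, 1, 2, 3]  free=[FFFF....]
after append(c, 3) → c:[0, 1, 2, 3, 4, 5, 6]  free=[FFFFFFF.]

blocks(c) = [0, 1, 2, 3, 4, 5, 6]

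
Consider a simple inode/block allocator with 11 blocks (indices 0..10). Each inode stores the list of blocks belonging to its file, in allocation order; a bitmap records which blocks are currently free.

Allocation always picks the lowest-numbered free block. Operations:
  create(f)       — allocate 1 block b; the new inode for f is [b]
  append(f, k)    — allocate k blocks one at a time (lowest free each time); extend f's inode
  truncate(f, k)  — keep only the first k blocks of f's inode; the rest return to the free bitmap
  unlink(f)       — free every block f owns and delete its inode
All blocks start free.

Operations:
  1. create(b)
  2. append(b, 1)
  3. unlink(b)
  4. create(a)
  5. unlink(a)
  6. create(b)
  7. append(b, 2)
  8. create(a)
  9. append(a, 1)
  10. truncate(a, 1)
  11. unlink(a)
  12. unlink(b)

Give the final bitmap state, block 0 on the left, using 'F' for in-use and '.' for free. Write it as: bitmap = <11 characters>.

bitmap = ...........

after create(b) → b:[0]  free=[F..........]
after append(b, 1) → b:[0, 1]  free=[FF.........]
after unlink(b) →   free=[...........]
after create(a) → a:[0]  free=[F..........]
after unlink(a) →   free=[...........]
after create(b) → b:[0]  free=[F..........]
after append(b, 2) → b:[0, 1, 2]  free=[FFF........]
after create(a) → a:[3], b:[0, 1, 2]  free=[FFFF.......]
after append(a, 1) → a:[3, 4], b:[0, 1, 2]  free=[FFFFF......]
after truncate(a, 1) → a:[3], b:[0, 1, 2]  free=[FFFF.......]
after unlink(a) → b:[0, 1, 2]  free=[FFF........]
after unlink(b) →   free=[...........]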